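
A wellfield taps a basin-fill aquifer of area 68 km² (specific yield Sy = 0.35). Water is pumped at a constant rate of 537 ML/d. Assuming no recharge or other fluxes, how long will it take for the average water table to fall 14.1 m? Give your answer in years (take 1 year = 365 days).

t ≈ 1.71 years

A = 68 km² = 6.8 × 10^7 m²
ΔV = Sy × A × Δh = 0.35 × 6.8 × 10^7 × 14.1 = 3.356 × 10^8 m³
Q = 537 ML/d = 5.37 × 10^5 m³/d
t = ΔV / Q = 3.356 × 10^8 m³ / 5.37 × 10^5 m³/d = 624.9 d
t = 624.9 d ≈ 1.712 years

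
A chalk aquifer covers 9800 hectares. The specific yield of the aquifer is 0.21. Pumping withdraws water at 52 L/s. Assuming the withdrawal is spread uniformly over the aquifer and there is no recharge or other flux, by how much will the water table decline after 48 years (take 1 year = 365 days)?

Δh ≈ 3.82 m

A = 9800 hectares = 9.8 × 10^7 m²
Q = 52 L/s = 4493 m³/d
t = 48 years = 17520 d
ΔV = Q × t = 4493 m³/d × 17520 d = 7.871 × 10^7 m³
Δh = ΔV / (Sy × A) = 7.871 × 10^7 / (0.21 × 9.8 × 10^7) = 3.825 m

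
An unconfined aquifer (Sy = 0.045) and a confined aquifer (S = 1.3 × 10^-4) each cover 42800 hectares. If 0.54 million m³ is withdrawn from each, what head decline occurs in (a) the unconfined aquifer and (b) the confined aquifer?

A = 42800 hectares = 4.28 × 10^8 m²
ΔV = 0.54 million m³ = 5.4 × 10^5 m³
Unconfined: Δh_u = ΔV/(Sy·A) = 5.4 × 10^5/(0.045 × 4.28 × 10^8) = 0.02804 m
Confined: Δh_c = ΔV/(S·A) = 5.4 × 10^5/(1.3 × 10^-4 × 4.28 × 10^8) = 9.705 m

Δh_u ≈ 0.028 m; Δh_c ≈ 9.71 m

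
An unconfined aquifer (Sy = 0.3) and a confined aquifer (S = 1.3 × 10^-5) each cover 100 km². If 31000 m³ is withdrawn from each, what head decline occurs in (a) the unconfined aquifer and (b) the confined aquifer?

Δh_u ≈ 0.00103 m; Δh_c ≈ 23.8 m

A = 100 km² = 1 × 10^8 m²
Unconfined: Δh_u = ΔV/(Sy·A) = 31000/(0.3 × 1 × 10^8) = 0.001033 m
Confined: Δh_c = ΔV/(S·A) = 31000/(1.3 × 10^-5 × 1 × 10^8) = 23.85 m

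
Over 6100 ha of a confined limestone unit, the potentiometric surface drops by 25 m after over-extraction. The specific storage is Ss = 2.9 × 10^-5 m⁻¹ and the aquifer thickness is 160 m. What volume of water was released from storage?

ΔV ≈ 7.08 × 10^6 m³

S = Ss × b = 2.9 × 10^-5 m⁻¹ × 160 m = 4.64 × 10^-3
A = 6100 ha = 6.1 × 10^7 m²
ΔV = S × A × Δh = 0.00464 × 6.1 × 10^7 m² × 25 m = 7.076 × 10^6 m³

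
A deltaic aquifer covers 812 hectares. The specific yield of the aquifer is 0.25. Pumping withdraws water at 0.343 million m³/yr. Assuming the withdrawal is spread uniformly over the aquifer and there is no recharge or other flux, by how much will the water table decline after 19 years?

Δh ≈ 3.21 m

A = 812 hectares = 8.12 × 10^6 m²
Q = 0.343 million m³/yr = 939.7 m³/d
t = 19 years = 6935 d
ΔV = Q × t = 939.7 m³/d × 6935 d = 6.517 × 10^6 m³
Δh = ΔV / (Sy × A) = 6.517 × 10^6 / (0.25 × 8.12 × 10^6) = 3.21 m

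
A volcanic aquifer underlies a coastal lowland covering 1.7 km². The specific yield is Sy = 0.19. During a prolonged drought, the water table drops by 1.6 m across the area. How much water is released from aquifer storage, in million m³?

A = 1.7 km² = 1.7 × 10^6 m²
ΔV = Sy × A × Δh = 0.19 × 1.7 × 10^6 m² × 1.6 m = 5.168 × 10^5 m³
ΔV = 5.168 × 10^5 m³ = 0.5168 million m³

ΔV ≈ 0.517 million m³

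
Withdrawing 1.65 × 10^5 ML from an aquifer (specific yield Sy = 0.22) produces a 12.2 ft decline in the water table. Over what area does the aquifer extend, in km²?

Δh = 12.2 ft = 3.719 m
ΔV = 1.65 × 10^5 ML = 1.65 × 10^8 m³
A = ΔV / (Sy × Δh) = 1.65 × 10^8 / (0.22 × 3.719) = 2.017 × 10^8 m²
A = 2.017 × 10^8 m² = 201.7 km²

A ≈ 202 km²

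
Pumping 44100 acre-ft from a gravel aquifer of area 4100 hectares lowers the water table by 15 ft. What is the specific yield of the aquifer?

A = 4100 hectares = 4.1 × 10^7 m²
Δh = 15 ft = 4.572 m
ΔV = 44100 acre-ft = 5.44 × 10^7 m³
Sy = ΔV / (A × Δh) = 5.44 × 10^7 m³ / (4.1 × 10^7 m² × 4.572 m) = 0.2902

Sy ≈ 0.29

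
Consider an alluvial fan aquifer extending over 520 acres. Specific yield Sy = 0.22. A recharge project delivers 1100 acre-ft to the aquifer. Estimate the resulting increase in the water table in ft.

A = 520 acres = 2.104 × 10^6 m²
ΔV = 1100 acre-ft = 1.357 × 10^6 m³
Δh = ΔV / (Sy × A) = 1.357 × 10^6 m³ / (0.22 × 2.104 × 10^6 m²) = 2.931 m
Δh = 2.931 m = 9.615 ft

Δh ≈ 9.62 ft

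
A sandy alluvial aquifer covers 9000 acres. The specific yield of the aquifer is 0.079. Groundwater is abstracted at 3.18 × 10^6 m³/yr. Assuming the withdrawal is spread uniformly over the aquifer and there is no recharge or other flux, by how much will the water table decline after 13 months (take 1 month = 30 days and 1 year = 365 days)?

Δh ≈ 1.18 m

A = 9000 acres = 3.642 × 10^7 m²
Q = 3.18 × 10^6 m³/yr = 8712 m³/d
t = 13 months = 390 d
ΔV = Q × t = 8712 m³/d × 390 d = 3.398 × 10^6 m³
Δh = ΔV / (Sy × A) = 3.398 × 10^6 / (0.079 × 3.642 × 10^7) = 1.181 m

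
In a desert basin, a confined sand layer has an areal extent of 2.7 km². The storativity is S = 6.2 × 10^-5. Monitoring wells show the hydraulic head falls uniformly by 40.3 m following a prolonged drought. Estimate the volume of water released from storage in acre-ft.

ΔV ≈ 5.47 acre-ft

A = 2.7 km² = 2.7 × 10^6 m²
ΔV = S × A × Δh = 6.2 × 10^-5 × 2.7 × 10^6 m² × 40.3 m = 6746 m³
ΔV = 6746 m³ = 5.469 acre-ft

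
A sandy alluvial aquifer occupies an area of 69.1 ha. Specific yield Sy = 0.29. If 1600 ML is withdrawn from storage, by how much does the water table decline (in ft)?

A = 69.1 ha = 6.91 × 10^5 m²
ΔV = 1600 ML = 1.6 × 10^6 m³
Δh = ΔV / (Sy × A) = 1.6 × 10^6 m³ / (0.29 × 6.91 × 10^5 m²) = 7.984 m
Δh = 7.984 m = 26.2 ft

Δh ≈ 26.2 ft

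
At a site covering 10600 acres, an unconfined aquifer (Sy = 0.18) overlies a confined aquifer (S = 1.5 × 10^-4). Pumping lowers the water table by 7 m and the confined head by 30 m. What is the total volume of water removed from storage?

ΔV ≈ 5.42 × 10^7 m³

A = 10600 acres = 4.29 × 10^7 m²
Unconfined: ΔV_u = Sy × A × Δh_u = 0.18 × 4.29 × 10^7 × 7 = 5.405 × 10^7 m³
Confined: ΔV_c = S × A × Δh_c = 1.5 × 10^-4 × 4.29 × 10^7 × 30 = 1.93 × 10^5 m³
Total ΔV = 5.405 × 10^7 + 1.93 × 10^5 = 5.424 × 10^7 m³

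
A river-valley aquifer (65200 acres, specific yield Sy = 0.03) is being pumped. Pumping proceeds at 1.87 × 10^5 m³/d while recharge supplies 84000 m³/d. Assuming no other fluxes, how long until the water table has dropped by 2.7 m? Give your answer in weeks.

t ≈ 29.6 weeks

A = 65200 acres = 2.639 × 10^8 m²
ΔV = Sy × A × Δh = 0.03 × 2.639 × 10^8 × 2.7 = 2.137 × 10^7 m³
Net withdrawal = 1.87 × 10^5 − 84000 = 1.03 × 10^5 m³/d
t = ΔV / Q = 2.137 × 10^7 m³ / 1.03 × 10^5 m³/d = 207.5 d
t = 207.5 d ≈ 29.64 weeks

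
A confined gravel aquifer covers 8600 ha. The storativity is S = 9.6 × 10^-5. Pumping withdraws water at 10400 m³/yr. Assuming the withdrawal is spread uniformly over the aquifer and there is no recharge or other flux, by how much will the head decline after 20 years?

Δh ≈ 25.2 m

A = 8600 ha = 8.6 × 10^7 m²
Q = 10400 m³/yr = 28.49 m³/d
t = 20 years = 7300 d
ΔV = Q × t = 28.49 m³/d × 7300 d = 2.08 × 10^5 m³
Δh = ΔV / (S × A) = 2.08 × 10^5 / (9.6 × 10^-5 × 8.6 × 10^7) = 25.19 m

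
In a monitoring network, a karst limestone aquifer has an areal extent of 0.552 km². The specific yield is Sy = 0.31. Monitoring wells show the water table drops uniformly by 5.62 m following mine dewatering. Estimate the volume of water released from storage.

ΔV ≈ 9.62 × 10^5 m³

A = 0.552 km² = 5.52 × 10^5 m²
ΔV = Sy × A × Δh = 0.31 × 5.52 × 10^5 m² × 5.62 m = 9.617 × 10^5 m³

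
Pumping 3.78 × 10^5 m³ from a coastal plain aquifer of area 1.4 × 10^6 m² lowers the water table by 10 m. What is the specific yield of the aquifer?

Sy ≈ 0.027

Sy = ΔV / (A × Δh) = 3.78 × 10^5 m³ / (1.4 × 10^6 m² × 10 m) = 0.027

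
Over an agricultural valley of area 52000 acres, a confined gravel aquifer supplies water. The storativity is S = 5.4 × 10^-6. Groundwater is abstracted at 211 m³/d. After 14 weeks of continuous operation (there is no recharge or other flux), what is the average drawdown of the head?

A = 52000 acres = 2.104 × 10^8 m²
t = 14 weeks = 98 d
ΔV = Q × t = 211 m³/d × 98 d = 20680 m³
Δh = ΔV / (S × A) = 20680 / (5.4 × 10^-6 × 2.104 × 10^8) = 18.2 m

Δh ≈ 18.2 m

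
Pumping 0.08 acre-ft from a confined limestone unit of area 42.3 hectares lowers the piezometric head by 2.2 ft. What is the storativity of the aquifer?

A = 42.3 hectares = 4.23 × 10^5 m²
Δh = 2.2 ft = 0.6706 m
ΔV = 0.08 acre-ft = 98.68 m³
S = ΔV / (A × Δh) = 98.68 m³ / (4.23 × 10^5 m² × 0.6706 m) = 3.479 × 10^-4

S ≈ 3.5 × 10^-4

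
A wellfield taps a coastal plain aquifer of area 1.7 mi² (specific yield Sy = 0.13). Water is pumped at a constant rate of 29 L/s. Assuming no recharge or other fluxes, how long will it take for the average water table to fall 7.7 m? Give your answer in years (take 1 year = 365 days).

A = 1.7 mi² = 4.403 × 10^6 m²
ΔV = Sy × A × Δh = 0.13 × 4.403 × 10^6 × 7.7 = 4.407 × 10^6 m³
Q = 29 L/s = 2506 m³/d
t = ΔV / Q = 4.407 × 10^6 m³ / 2506 m³/d = 1759 d
t = 1759 d ≈ 4.819 years

t ≈ 4.82 years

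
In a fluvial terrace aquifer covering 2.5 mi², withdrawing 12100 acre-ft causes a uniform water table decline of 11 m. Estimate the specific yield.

A = 2.5 mi² = 6.475 × 10^6 m²
ΔV = 12100 acre-ft = 1.493 × 10^7 m³
Sy = ΔV / (A × Δh) = 1.493 × 10^7 m³ / (6.475 × 10^6 m² × 11 m) = 0.2096

Sy ≈ 0.21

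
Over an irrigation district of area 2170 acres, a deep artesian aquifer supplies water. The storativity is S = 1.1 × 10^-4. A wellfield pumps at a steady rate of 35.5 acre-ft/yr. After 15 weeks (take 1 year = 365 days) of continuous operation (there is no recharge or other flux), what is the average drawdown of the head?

Δh ≈ 13 m

A = 2170 acres = 8.782 × 10^6 m²
Q = 35.5 acre-ft/yr = 120 m³/d
t = 15 weeks = 105 d
ΔV = Q × t = 120 m³/d × 105 d = 12600 m³
Δh = ΔV / (S × A) = 12600 / (1.1 × 10^-4 × 8.782 × 10^6) = 13.04 m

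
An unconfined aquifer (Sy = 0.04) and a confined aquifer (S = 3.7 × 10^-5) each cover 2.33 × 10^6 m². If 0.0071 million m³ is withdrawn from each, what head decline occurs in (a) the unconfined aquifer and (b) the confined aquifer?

ΔV = 0.0071 million m³ = 7100 m³
Unconfined: Δh_u = ΔV/(Sy·A) = 7100/(0.04 × 2.33 × 10^6) = 0.07618 m
Confined: Δh_c = ΔV/(S·A) = 7100/(3.7 × 10^-5 × 2.33 × 10^6) = 82.36 m

Δh_u ≈ 0.0762 m; Δh_c ≈ 82.4 m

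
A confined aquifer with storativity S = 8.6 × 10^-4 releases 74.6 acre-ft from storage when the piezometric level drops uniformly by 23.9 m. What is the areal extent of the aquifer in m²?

A ≈ 4.48 × 10^6 m²

ΔV = 74.6 acre-ft = 92020 m³
A = ΔV / (S × Δh) = 92020 / (8.6 × 10^-4 × 23.9) = 4.477 × 10^6 m²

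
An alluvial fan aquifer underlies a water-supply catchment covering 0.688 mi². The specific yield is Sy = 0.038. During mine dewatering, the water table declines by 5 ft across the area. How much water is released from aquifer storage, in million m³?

ΔV ≈ 0.103 million m³

A = 0.688 mi² = 1.782 × 10^6 m²
Δh = 5 ft = 1.524 m
ΔV = Sy × A × Δh = 0.038 × 1.782 × 10^6 m² × 1.524 m = 1.032 × 10^5 m³
ΔV = 1.032 × 10^5 m³ = 0.1032 million m³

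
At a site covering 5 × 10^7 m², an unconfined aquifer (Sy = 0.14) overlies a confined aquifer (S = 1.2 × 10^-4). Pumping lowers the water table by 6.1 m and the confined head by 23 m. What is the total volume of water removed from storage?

ΔV ≈ 4.28 × 10^7 m³

Unconfined: ΔV_u = Sy × A × Δh_u = 0.14 × 5 × 10^7 × 6.1 = 4.27 × 10^7 m³
Confined: ΔV_c = S × A × Δh_c = 1.2 × 10^-4 × 5 × 10^7 × 23 = 1.38 × 10^5 m³
Total ΔV = 4.27 × 10^7 + 1.38 × 10^5 = 4.284 × 10^7 m³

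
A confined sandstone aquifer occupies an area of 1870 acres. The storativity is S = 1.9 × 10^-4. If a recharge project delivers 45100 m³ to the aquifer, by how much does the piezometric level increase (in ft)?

A = 1870 acres = 7.568 × 10^6 m²
Δh = ΔV / (S × A) = 45100 m³ / (1.9 × 10^-4 × 7.568 × 10^6 m²) = 31.37 m
Δh = 31.37 m = 102.9 ft

Δh ≈ 103 ft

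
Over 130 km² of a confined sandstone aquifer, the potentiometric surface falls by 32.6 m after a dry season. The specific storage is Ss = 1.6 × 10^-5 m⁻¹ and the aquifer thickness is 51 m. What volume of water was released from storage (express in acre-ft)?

S = Ss × b = 1.6 × 10^-5 m⁻¹ × 51 m = 8.16 × 10^-4
A = 130 km² = 1.3 × 10^8 m²
ΔV = S × A × Δh = 8.16 × 10^-4 × 1.3 × 10^8 m² × 32.6 m = 3.458 × 10^6 m³
ΔV = 3.458 × 10^6 m³ = 2804 acre-ft

ΔV ≈ 2800 acre-ft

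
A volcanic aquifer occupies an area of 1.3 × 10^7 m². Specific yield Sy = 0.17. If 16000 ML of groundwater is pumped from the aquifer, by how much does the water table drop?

ΔV = 16000 ML = 1.6 × 10^7 m³
Δh = ΔV / (Sy × A) = 1.6 × 10^7 m³ / (0.17 × 1.3 × 10^7 m²) = 7.24 m

Δh ≈ 7.24 m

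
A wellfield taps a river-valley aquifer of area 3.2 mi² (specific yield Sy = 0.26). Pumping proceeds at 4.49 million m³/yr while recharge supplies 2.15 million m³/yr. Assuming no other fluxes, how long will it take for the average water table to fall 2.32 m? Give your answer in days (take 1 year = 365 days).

A = 3.2 mi² = 8.288 × 10^6 m²
ΔV = Sy × A × Δh = 0.26 × 8.288 × 10^6 × 2.32 = 4.999 × 10^6 m³
Net withdrawal = 4.49 − 2.15 = 2.34 million m³/yr = 6411 m³/d
t = ΔV / Q = 4.999 × 10^6 m³ / 6411 m³/d = 779.8 d

t ≈ 780 days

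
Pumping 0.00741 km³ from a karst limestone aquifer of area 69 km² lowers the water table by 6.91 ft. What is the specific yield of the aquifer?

Sy ≈ 0.051

A = 69 km² = 6.9 × 10^7 m²
Δh = 6.91 ft = 2.106 m
ΔV = 0.00741 km³ = 7.41 × 10^6 m³
Sy = ΔV / (A × Δh) = 7.41 × 10^6 m³ / (6.9 × 10^7 m² × 2.106 m) = 0.05099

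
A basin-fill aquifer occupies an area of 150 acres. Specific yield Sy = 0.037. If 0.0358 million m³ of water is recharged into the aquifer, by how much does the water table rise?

Δh ≈ 1.59 m

A = 150 acres = 6.07 × 10^5 m²
ΔV = 0.0358 million m³ = 35800 m³
Δh = ΔV / (Sy × A) = 35800 m³ / (0.037 × 6.07 × 10^5 m²) = 1.594 m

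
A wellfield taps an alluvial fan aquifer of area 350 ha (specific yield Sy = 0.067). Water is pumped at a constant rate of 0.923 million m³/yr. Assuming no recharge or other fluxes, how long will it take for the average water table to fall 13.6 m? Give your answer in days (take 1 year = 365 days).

t ≈ 1260 days

A = 350 ha = 3.5 × 10^6 m²
ΔV = Sy × A × Δh = 0.067 × 3.5 × 10^6 × 13.6 = 3.189 × 10^6 m³
Q = 0.923 million m³/yr = 2529 m³/d
t = ΔV / Q = 3.189 × 10^6 m³ / 2529 m³/d = 1261 d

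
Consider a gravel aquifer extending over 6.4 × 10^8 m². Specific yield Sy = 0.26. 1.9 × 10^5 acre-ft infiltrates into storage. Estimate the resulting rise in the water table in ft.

ΔV = 1.9 × 10^5 acre-ft = 2.344 × 10^8 m³
Δh = ΔV / (Sy × A) = 2.344 × 10^8 m³ / (0.26 × 6.4 × 10^8 m²) = 1.408 m
Δh = 1.408 m = 4.621 ft

Δh ≈ 4.62 ft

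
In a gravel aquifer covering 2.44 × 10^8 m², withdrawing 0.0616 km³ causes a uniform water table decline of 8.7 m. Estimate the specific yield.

ΔV = 0.0616 km³ = 6.16 × 10^7 m³
Sy = ΔV / (A × Δh) = 6.16 × 10^7 m³ / (2.44 × 10^8 m² × 8.7 m) = 0.02902

Sy ≈ 0.029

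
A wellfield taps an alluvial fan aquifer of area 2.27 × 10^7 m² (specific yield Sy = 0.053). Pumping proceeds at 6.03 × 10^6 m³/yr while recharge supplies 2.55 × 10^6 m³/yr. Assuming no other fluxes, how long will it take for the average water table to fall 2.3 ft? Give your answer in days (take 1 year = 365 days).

Δh = 2.3 ft = 0.701 m
ΔV = Sy × A × Δh = 0.053 × 2.27 × 10^7 × 0.701 = 8.434 × 10^5 m³
Net withdrawal = 6.03 × 10^6 − 2.55 × 10^6 = 3.48 × 10^6 m³/yr = 9534 m³/d
t = ΔV / Q = 8.434 × 10^5 m³ / 9534 m³/d = 88.46 d

t ≈ 88.5 days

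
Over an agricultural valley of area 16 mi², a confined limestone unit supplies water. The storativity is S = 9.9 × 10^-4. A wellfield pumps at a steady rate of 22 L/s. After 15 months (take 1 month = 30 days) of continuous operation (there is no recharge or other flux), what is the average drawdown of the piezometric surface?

A = 16 mi² = 4.144 × 10^7 m²
Q = 22 L/s = 1901 m³/d
t = 15 months = 450 d
ΔV = Q × t = 1901 m³/d × 450 d = 8.554 × 10^5 m³
Δh = ΔV / (S × A) = 8.554 × 10^5 / (9.9 × 10^-4 × 4.144 × 10^7) = 20.85 m

Δh ≈ 20.8 m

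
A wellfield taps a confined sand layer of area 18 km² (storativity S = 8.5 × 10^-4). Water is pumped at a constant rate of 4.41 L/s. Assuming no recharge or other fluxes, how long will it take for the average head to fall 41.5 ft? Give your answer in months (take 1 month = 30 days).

t ≈ 16.9 months

A = 18 km² = 1.8 × 10^7 m²
Δh = 41.5 ft = 12.65 m
ΔV = S × A × Δh = 8.5 × 10^-4 × 1.8 × 10^7 × 12.65 = 1.935 × 10^5 m³
Q = 4.41 L/s = 381 m³/d
t = ΔV / Q = 1.935 × 10^5 m³ / 381 m³/d = 507.9 d
t = 507.9 d ≈ 16.93 months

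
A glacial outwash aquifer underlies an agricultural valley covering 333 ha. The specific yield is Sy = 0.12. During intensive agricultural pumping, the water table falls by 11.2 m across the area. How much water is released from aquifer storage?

ΔV ≈ 4.48 × 10^6 m³

A = 333 ha = 3.33 × 10^6 m²
ΔV = Sy × A × Δh = 0.12 × 3.33 × 10^6 m² × 11.2 m = 4.476 × 10^6 m³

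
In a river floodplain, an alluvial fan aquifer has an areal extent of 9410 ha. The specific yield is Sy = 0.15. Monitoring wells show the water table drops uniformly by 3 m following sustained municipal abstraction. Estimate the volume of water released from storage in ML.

A = 9410 ha = 9.41 × 10^7 m²
ΔV = Sy × A × Δh = 0.15 × 9.41 × 10^7 m² × 3 m = 4.234 × 10^7 m³
ΔV = 4.234 × 10^7 m³ = 42340 ML

ΔV ≈ 42300 ML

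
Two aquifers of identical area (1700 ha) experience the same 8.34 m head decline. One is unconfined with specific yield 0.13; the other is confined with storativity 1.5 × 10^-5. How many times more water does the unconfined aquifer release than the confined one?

ΔV_u / ΔV_c ≈ 8670

A = 1700 ha = 1.7 × 10^7 m²
Unconfined: ΔV_u = Sy × A × Δh = 0.13 × 1.7 × 10^7 × 8.34 = 1.843 × 10^7 m³
Confined: ΔV_c = S × A × Δh = 1.5 × 10^-5 × 1.7 × 10^7 × 8.34 = 2127 m³
Ratio = ΔV_u / ΔV_c = Sy / S = 0.13 / 1.5 × 10^-5 = 8667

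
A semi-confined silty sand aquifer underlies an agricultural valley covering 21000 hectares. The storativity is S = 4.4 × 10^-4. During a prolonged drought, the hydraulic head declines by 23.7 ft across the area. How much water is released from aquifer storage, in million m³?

ΔV ≈ 0.667 million m³

A = 21000 hectares = 2.1 × 10^8 m²
Δh = 23.7 ft = 7.224 m
ΔV = S × A × Δh = 4.4 × 10^-4 × 2.1 × 10^8 m² × 7.224 m = 6.675 × 10^5 m³
ΔV = 6.675 × 10^5 m³ = 0.6675 million m³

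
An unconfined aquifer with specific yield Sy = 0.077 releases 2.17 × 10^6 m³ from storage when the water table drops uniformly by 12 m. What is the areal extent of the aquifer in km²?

A = ΔV / (Sy × Δh) = 2.17 × 10^6 / (0.077 × 12) = 2.348 × 10^6 m²
A = 2.348 × 10^6 m² = 2.348 km²

A ≈ 2.35 km²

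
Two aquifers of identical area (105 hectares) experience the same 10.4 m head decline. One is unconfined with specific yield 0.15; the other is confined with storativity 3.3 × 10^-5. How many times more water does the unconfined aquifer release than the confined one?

A = 105 hectares = 1.05 × 10^6 m²
Unconfined: ΔV_u = Sy × A × Δh = 0.15 × 1.05 × 10^6 × 10.4 = 1.638 × 10^6 m³
Confined: ΔV_c = S × A × Δh = 3.3 × 10^-5 × 1.05 × 10^6 × 10.4 = 360.4 m³
Ratio = ΔV_u / ΔV_c = Sy / S = 0.15 / 3.3 × 10^-5 = 4545

ΔV_u / ΔV_c ≈ 4550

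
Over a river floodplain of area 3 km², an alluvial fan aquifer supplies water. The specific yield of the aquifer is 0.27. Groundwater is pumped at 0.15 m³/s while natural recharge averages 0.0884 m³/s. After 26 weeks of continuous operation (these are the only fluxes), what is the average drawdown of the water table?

A = 3 km² = 3 × 10^6 m²
Net abstraction = 0.15 − 0.0884 = 0.0616 m³/s
Q_net = 0.0616 m³/s = 5322 m³/d
t = 26 weeks = 182 d
ΔV = Q × t = 5322 m³/d × 182 d = 9.686 × 10^5 m³
Δh = ΔV / (Sy × A) = 9.686 × 10^5 / (0.27 × 3 × 10^6) = 1.196 m

Δh ≈ 1.2 m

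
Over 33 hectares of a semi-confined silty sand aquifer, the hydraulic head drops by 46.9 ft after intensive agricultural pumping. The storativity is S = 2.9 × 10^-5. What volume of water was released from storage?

A = 33 hectares = 3.3 × 10^5 m²
Δh = 46.9 ft = 14.3 m
ΔV = S × A × Δh = 2.9 × 10^-5 × 3.3 × 10^5 m² × 14.3 m = 136.8 m³

ΔV ≈ 137 m³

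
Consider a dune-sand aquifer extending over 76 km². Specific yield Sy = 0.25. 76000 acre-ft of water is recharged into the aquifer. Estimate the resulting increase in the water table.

Δh ≈ 4.93 m

A = 76 km² = 7.6 × 10^7 m²
ΔV = 76000 acre-ft = 9.374 × 10^7 m³
Δh = ΔV / (Sy × A) = 9.374 × 10^7 m³ / (0.25 × 7.6 × 10^7 m²) = 4.934 m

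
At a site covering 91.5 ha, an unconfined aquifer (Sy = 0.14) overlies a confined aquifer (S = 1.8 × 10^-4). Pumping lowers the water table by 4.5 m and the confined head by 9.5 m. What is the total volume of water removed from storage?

A = 91.5 ha = 9.15 × 10^5 m²
Unconfined: ΔV_u = Sy × A × Δh_u = 0.14 × 9.15 × 10^5 × 4.5 = 5.765 × 10^5 m³
Confined: ΔV_c = S × A × Δh_c = 1.8 × 10^-4 × 9.15 × 10^5 × 9.5 = 1565 m³
Total ΔV = 5.765 × 10^5 + 1565 = 5.78 × 10^5 m³

ΔV ≈ 5.78 × 10^5 m³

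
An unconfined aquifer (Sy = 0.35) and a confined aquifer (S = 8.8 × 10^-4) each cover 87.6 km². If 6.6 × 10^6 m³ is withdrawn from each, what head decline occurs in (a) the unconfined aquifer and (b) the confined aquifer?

A = 87.6 km² = 8.76 × 10^7 m²
Unconfined: Δh_u = ΔV/(Sy·A) = 6.6 × 10^6/(0.35 × 8.76 × 10^7) = 0.2153 m
Confined: Δh_c = ΔV/(S·A) = 6.6 × 10^6/(8.8 × 10^-4 × 8.76 × 10^7) = 85.62 m

Δh_u ≈ 0.215 m; Δh_c ≈ 85.6 m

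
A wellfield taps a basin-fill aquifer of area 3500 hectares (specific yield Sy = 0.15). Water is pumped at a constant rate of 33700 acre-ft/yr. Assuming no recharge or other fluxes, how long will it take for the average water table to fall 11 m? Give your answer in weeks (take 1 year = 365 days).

A = 3500 hectares = 3.5 × 10^7 m²
ΔV = Sy × A × Δh = 0.15 × 3.5 × 10^7 × 11 = 5.775 × 10^7 m³
Q = 33700 acre-ft/yr = 1.139 × 10^5 m³/d
t = ΔV / Q = 5.775 × 10^7 m³ / 1.139 × 10^5 m³/d = 507.1 d
t = 507.1 d ≈ 72.44 weeks

t ≈ 72.4 weeks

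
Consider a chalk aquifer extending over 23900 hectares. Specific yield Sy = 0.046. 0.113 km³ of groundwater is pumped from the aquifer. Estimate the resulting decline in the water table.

A = 23900 hectares = 2.39 × 10^8 m²
ΔV = 0.113 km³ = 1.13 × 10^8 m³
Δh = ΔV / (Sy × A) = 1.13 × 10^8 m³ / (0.046 × 2.39 × 10^8 m²) = 10.28 m

Δh ≈ 10.3 m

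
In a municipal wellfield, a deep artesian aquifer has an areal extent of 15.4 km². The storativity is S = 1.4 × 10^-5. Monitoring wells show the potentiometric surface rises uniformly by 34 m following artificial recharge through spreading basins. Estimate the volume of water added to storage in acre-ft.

ΔV ≈ 5.94 acre-ft

A = 15.4 km² = 1.54 × 10^7 m²
ΔV = S × A × Δh = 1.4 × 10^-5 × 1.54 × 10^7 m² × 34 m = 7330 m³
ΔV = 7330 m³ = 5.943 acre-ft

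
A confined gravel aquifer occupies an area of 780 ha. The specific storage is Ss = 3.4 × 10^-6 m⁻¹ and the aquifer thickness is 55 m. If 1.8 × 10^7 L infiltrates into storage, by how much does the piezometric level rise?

Δh ≈ 12.3 m

S = Ss × b = 3.4 × 10^-6 m⁻¹ × 55 m = 1.87 × 10^-4
A = 780 ha = 7.8 × 10^6 m²
ΔV = 1.8 × 10^7 L = 18000 m³
Δh = ΔV / (S × A) = 18000 m³ / (1.87 × 10^-4 × 7.8 × 10^6 m²) = 12.34 m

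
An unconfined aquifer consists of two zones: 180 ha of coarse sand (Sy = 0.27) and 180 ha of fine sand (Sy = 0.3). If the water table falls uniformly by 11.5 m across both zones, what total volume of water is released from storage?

A₁ = 180 ha = 1.8 × 10^6 m²; A₂ = 180 ha = 1.8 × 10^6 m²
ΔV₁ = 0.27 × 1.8 × 10^6 × 11.5 = 5.589 × 10^6 m³
ΔV₂ = 0.3 × 1.8 × 10^6 × 11.5 = 6.21 × 10^6 m³
ΔV = ΔV₁ + ΔV₂ = 1.18 × 10^7 m³

ΔV ≈ 1.18 × 10^7 m³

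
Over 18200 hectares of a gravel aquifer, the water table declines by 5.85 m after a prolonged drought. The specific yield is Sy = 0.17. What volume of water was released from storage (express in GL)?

ΔV ≈ 181 GL

A = 18200 hectares = 1.82 × 10^8 m²
ΔV = Sy × A × Δh = 0.17 × 1.82 × 10^8 m² × 5.85 m = 1.81 × 10^8 m³
ΔV = 1.81 × 10^8 m³ = 181 GL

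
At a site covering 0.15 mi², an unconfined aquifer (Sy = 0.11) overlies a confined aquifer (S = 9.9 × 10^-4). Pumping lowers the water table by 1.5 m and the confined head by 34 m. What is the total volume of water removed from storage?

ΔV ≈ 77200 m³

A = 0.15 mi² = 3.885 × 10^5 m²
Unconfined: ΔV_u = Sy × A × Δh_u = 0.11 × 3.885 × 10^5 × 1.5 = 64100 m³
Confined: ΔV_c = S × A × Δh_c = 9.9 × 10^-4 × 3.885 × 10^5 × 34 = 13080 m³
Total ΔV = 64100 + 13080 = 77180 m³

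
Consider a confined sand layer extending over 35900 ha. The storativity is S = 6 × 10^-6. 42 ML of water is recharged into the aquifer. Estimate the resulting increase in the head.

Δh ≈ 19.5 m

A = 35900 ha = 3.59 × 10^8 m²
ΔV = 42 ML = 42000 m³
Δh = ΔV / (S × A) = 42000 m³ / (6 × 10^-6 × 3.59 × 10^8 m²) = 19.5 m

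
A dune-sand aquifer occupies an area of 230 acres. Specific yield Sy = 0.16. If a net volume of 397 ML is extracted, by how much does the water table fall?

A = 230 acres = 9.308 × 10^5 m²
ΔV = 397 ML = 3.97 × 10^5 m³
Δh = ΔV / (Sy × A) = 3.97 × 10^5 m³ / (0.16 × 9.308 × 10^5 m²) = 2.666 m

Δh ≈ 2.67 m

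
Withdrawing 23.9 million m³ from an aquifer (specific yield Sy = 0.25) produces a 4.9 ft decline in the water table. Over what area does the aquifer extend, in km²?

A ≈ 64 km²

Δh = 4.9 ft = 1.494 m
ΔV = 23.9 million m³ = 2.39 × 10^7 m³
A = ΔV / (Sy × Δh) = 2.39 × 10^7 / (0.25 × 1.494) = 6.401 × 10^7 m²
A = 6.401 × 10^7 m² = 64.01 km²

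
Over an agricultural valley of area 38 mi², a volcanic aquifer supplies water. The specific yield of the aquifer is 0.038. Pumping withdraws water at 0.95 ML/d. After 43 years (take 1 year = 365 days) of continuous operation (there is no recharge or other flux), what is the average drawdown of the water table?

Δh ≈ 3.99 m

A = 38 mi² = 9.842 × 10^7 m²
Q = 0.95 ML/d = 950 m³/d
t = 43 years = 15700 d
ΔV = Q × t = 950 m³/d × 15700 d = 1.491 × 10^7 m³
Δh = ΔV / (Sy × A) = 1.491 × 10^7 / (0.038 × 9.842 × 10^7) = 3.987 m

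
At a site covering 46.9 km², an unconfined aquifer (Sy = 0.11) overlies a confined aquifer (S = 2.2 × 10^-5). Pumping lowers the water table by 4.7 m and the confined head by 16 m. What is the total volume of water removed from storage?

ΔV ≈ 2.43 × 10^7 m³

A = 46.9 km² = 4.69 × 10^7 m²
Unconfined: ΔV_u = Sy × A × Δh_u = 0.11 × 4.69 × 10^7 × 4.7 = 2.425 × 10^7 m³
Confined: ΔV_c = S × A × Δh_c = 2.2 × 10^-5 × 4.69 × 10^7 × 16 = 16510 m³
Total ΔV = 2.425 × 10^7 + 16510 = 2.426 × 10^7 m³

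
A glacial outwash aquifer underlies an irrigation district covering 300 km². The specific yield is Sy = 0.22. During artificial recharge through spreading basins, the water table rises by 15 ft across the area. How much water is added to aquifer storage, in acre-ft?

ΔV ≈ 2.45 × 10^5 acre-ft

A = 300 km² = 3 × 10^8 m²
Δh = 15 ft = 4.572 m
ΔV = Sy × A × Δh = 0.22 × 3 × 10^8 m² × 4.572 m = 3.018 × 10^8 m³
ΔV = 3.018 × 10^8 m³ = 2.446 × 10^5 acre-ft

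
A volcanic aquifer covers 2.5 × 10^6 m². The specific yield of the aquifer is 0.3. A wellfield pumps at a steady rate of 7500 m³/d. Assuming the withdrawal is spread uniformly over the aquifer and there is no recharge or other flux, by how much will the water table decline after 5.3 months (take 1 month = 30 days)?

Δh ≈ 1.59 m

t = 5.3 months = 159 d
ΔV = Q × t = 7500 m³/d × 159 d = 1.192 × 10^6 m³
Δh = ΔV / (Sy × A) = 1.192 × 10^6 / (0.3 × 2.5 × 10^6) = 1.59 m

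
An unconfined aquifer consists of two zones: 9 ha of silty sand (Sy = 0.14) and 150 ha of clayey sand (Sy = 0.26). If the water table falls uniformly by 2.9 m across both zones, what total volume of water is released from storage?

A₁ = 9 ha = 90000 m²; A₂ = 150 ha = 1.5 × 10^6 m²
ΔV₁ = 0.14 × 90000 × 2.9 = 36540 m³
ΔV₂ = 0.26 × 1.5 × 10^6 × 2.9 = 1.131 × 10^6 m³
ΔV = ΔV₁ + ΔV₂ = 1.168 × 10^6 m³

ΔV ≈ 1.17 × 10^6 m³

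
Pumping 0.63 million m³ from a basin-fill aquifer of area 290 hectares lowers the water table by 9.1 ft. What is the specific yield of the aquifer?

Sy ≈ 0.078

A = 290 hectares = 2.9 × 10^6 m²
Δh = 9.1 ft = 2.774 m
ΔV = 0.63 million m³ = 6.3 × 10^5 m³
Sy = ΔV / (A × Δh) = 6.3 × 10^5 m³ / (2.9 × 10^6 m² × 2.774 m) = 0.07832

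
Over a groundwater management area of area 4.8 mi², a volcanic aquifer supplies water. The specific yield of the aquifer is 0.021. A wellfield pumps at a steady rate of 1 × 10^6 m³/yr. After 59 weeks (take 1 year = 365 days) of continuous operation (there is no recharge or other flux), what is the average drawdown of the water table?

Δh ≈ 4.33 m

A = 4.8 mi² = 1.243 × 10^7 m²
Q = 1 × 10^6 m³/yr = 2740 m³/d
t = 59 weeks = 413 d
ΔV = Q × t = 2740 m³/d × 413 d = 1.132 × 10^6 m³
Δh = ΔV / (Sy × A) = 1.132 × 10^6 / (0.021 × 1.243 × 10^7) = 4.334 m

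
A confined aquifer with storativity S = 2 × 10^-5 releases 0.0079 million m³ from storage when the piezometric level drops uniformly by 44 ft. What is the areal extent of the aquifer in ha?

A ≈ 2950 ha

Δh = 44 ft = 13.41 m
ΔV = 0.0079 million m³ = 7900 m³
A = ΔV / (S × Δh) = 7900 / (2 × 10^-5 × 13.41) = 2.945 × 10^7 m²
A = 2.945 × 10^7 m² = 2945 ha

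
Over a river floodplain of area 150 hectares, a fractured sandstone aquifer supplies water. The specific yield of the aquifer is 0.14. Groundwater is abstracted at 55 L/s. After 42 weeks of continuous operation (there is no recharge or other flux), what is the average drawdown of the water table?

Δh ≈ 6.65 m

A = 150 hectares = 1.5 × 10^6 m²
Q = 55 L/s = 4752 m³/d
t = 42 weeks = 294 d
ΔV = Q × t = 4752 m³/d × 294 d = 1.397 × 10^6 m³
Δh = ΔV / (Sy × A) = 1.397 × 10^6 / (0.14 × 1.5 × 10^6) = 6.653 m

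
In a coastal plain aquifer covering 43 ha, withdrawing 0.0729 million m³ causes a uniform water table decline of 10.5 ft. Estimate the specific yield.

Sy ≈ 0.053

A = 43 ha = 4.3 × 10^5 m²
Δh = 10.5 ft = 3.2 m
ΔV = 0.0729 million m³ = 72900 m³
Sy = ΔV / (A × Δh) = 72900 m³ / (4.3 × 10^5 m² × 3.2 m) = 0.05297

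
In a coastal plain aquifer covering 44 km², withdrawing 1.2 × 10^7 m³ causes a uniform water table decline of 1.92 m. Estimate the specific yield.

A = 44 km² = 4.4 × 10^7 m²
Sy = ΔV / (A × Δh) = 1.2 × 10^7 m³ / (4.4 × 10^7 m² × 1.92 m) = 0.142

Sy ≈ 0.14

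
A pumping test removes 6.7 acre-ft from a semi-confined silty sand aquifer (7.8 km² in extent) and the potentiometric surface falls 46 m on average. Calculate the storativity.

A = 7.8 km² = 7.8 × 10^6 m²
ΔV = 6.7 acre-ft = 8264 m³
S = ΔV / (A × Δh) = 8264 m³ / (7.8 × 10^6 m² × 46 m) = 2.303 × 10^-5

S ≈ 2.3 × 10^-5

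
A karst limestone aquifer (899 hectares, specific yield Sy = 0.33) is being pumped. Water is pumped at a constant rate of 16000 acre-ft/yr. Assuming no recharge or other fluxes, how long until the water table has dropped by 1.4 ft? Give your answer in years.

A = 899 hectares = 8.99 × 10^6 m²
Δh = 1.4 ft = 0.4267 m
ΔV = Sy × A × Δh = 0.33 × 8.99 × 10^6 × 0.4267 = 1.266 × 10^6 m³
Q = 16000 acre-ft/yr = 54070 m³/d
t = ΔV / Q = 1.266 × 10^6 m³ / 54070 m³/d = 23.41 d
t = 23.41 d ≈ 0.06415 years

t ≈ 0.0641 years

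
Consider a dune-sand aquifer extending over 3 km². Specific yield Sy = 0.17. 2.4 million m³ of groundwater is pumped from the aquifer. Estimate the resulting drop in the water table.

Δh ≈ 4.71 m

A = 3 km² = 3 × 10^6 m²
ΔV = 2.4 million m³ = 2.4 × 10^6 m³
Δh = ΔV / (Sy × A) = 2.4 × 10^6 m³ / (0.17 × 3 × 10^6 m²) = 4.706 m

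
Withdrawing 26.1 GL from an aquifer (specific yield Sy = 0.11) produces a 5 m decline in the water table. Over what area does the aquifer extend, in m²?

ΔV = 26.1 GL = 2.61 × 10^7 m³
A = ΔV / (Sy × Δh) = 2.61 × 10^7 / (0.11 × 5) = 4.745 × 10^7 m²

A ≈ 4.75 × 10^7 m²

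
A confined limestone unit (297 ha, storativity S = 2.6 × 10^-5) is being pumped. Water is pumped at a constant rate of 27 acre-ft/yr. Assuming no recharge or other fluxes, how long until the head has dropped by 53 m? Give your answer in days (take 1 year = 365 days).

A = 297 ha = 2.97 × 10^6 m²
ΔV = S × A × Δh = 2.6 × 10^-5 × 2.97 × 10^6 × 53 = 4093 m³
Q = 27 acre-ft/yr = 91.24 m³/d
t = ΔV / Q = 4093 m³ / 91.24 m³/d = 44.85 d

t ≈ 44.9 days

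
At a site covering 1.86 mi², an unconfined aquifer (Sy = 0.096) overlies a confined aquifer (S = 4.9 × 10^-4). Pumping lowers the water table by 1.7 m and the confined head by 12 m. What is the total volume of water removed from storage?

ΔV ≈ 8.15 × 10^5 m³

A = 1.86 mi² = 4.817 × 10^6 m²
Unconfined: ΔV_u = Sy × A × Δh_u = 0.096 × 4.817 × 10^6 × 1.7 = 7.862 × 10^5 m³
Confined: ΔV_c = S × A × Δh_c = 4.9 × 10^-4 × 4.817 × 10^6 × 12 = 28330 m³
Total ΔV = 7.862 × 10^5 + 28330 = 8.145 × 10^5 m³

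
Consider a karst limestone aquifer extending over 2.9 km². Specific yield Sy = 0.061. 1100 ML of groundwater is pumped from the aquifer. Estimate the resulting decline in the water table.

Δh ≈ 6.22 m

A = 2.9 km² = 2.9 × 10^6 m²
ΔV = 1100 ML = 1.1 × 10^6 m³
Δh = ΔV / (Sy × A) = 1.1 × 10^6 m³ / (0.061 × 2.9 × 10^6 m²) = 6.218 m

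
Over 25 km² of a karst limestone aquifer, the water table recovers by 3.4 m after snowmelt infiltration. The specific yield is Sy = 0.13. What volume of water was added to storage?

ΔV ≈ 1.1 × 10^7 m³

A = 25 km² = 2.5 × 10^7 m²
ΔV = Sy × A × Δh = 0.13 × 2.5 × 10^7 m² × 3.4 m = 1.105 × 10^7 m³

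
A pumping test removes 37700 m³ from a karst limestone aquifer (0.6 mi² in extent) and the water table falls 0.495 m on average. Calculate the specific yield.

Sy ≈ 0.049

A = 0.6 mi² = 1.554 × 10^6 m²
Sy = ΔV / (A × Δh) = 37700 m³ / (1.554 × 10^6 m² × 0.495 m) = 0.04901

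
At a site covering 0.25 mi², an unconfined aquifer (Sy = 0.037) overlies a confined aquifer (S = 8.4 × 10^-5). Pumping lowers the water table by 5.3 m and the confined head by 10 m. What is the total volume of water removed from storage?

ΔV ≈ 1.28 × 10^5 m³

A = 0.25 mi² = 6.475 × 10^5 m²
Unconfined: ΔV_u = Sy × A × Δh_u = 0.037 × 6.475 × 10^5 × 5.3 = 1.27 × 10^5 m³
Confined: ΔV_c = S × A × Δh_c = 8.4 × 10^-5 × 6.475 × 10^5 × 10 = 543.9 m³
Total ΔV = 1.27 × 10^5 + 543.9 = 1.275 × 10^5 m³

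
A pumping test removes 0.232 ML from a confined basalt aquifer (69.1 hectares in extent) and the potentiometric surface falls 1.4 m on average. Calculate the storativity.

S ≈ 2.4 × 10^-4

A = 69.1 hectares = 6.91 × 10^5 m²
ΔV = 0.232 ML = 232 m³
S = ΔV / (A × Δh) = 232 m³ / (6.91 × 10^5 m² × 1.4 m) = 2.398 × 10^-4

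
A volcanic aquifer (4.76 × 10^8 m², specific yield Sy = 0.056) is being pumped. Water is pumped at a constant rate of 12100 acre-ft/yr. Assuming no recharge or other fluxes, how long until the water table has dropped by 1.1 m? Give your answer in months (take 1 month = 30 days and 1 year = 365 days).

ΔV = Sy × A × Δh = 0.056 × 4.76 × 10^8 × 1.1 = 2.932 × 10^7 m³
Q = 12100 acre-ft/yr = 40890 m³/d
t = ΔV / Q = 2.932 × 10^7 m³ / 40890 m³/d = 717.1 d
t = 717.1 d ≈ 23.9 months

t ≈ 23.9 months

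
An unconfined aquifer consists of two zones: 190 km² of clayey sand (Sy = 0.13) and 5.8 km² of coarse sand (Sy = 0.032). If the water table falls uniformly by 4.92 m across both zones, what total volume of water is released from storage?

ΔV ≈ 1.22 × 10^8 m³

A₁ = 190 km² = 1.9 × 10^8 m²; A₂ = 5.8 km² = 5.8 × 10^6 m²
ΔV₁ = 0.13 × 1.9 × 10^8 × 4.92 = 1.215 × 10^8 m³
ΔV₂ = 0.032 × 5.8 × 10^6 × 4.92 = 9.132 × 10^5 m³
ΔV = ΔV₁ + ΔV₂ = 1.224 × 10^8 m³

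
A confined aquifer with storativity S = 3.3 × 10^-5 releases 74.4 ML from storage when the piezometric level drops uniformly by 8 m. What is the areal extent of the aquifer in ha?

ΔV = 74.4 ML = 74400 m³
A = ΔV / (S × Δh) = 74400 / (3.3 × 10^-5 × 8) = 2.818 × 10^8 m²
A = 2.818 × 10^8 m² = 28180 ha

A ≈ 28200 ha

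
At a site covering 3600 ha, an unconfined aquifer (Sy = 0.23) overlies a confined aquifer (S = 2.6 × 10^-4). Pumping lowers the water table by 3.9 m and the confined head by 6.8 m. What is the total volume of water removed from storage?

ΔV ≈ 3.24 × 10^7 m³

A = 3600 ha = 3.6 × 10^7 m²
Unconfined: ΔV_u = Sy × A × Δh_u = 0.23 × 3.6 × 10^7 × 3.9 = 3.229 × 10^7 m³
Confined: ΔV_c = S × A × Δh_c = 2.6 × 10^-4 × 3.6 × 10^7 × 6.8 = 63650 m³
Total ΔV = 3.229 × 10^7 + 63650 = 3.236 × 10^7 m³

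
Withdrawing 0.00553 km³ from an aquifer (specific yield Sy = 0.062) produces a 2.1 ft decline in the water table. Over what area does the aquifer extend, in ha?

Δh = 2.1 ft = 0.6401 m
ΔV = 0.00553 km³ = 5.53 × 10^6 m³
A = ΔV / (Sy × Δh) = 5.53 × 10^6 / (0.062 × 0.6401) = 1.393 × 10^8 m²
A = 1.393 × 10^8 m² = 13930 ha

A ≈ 13900 ha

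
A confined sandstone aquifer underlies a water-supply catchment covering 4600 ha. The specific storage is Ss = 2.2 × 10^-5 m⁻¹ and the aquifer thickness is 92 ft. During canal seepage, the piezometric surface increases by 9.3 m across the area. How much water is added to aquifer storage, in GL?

b = 92 ft = 28.04 m
S = Ss × b = 2.2 × 10^-5 m⁻¹ × 28.04 m = 6.169 × 10^-4
A = 4600 ha = 4.6 × 10^7 m²
ΔV = S × A × Δh = 6.169 × 10^-4 × 4.6 × 10^7 m² × 9.3 m = 2.639 × 10^5 m³
ΔV = 2.639 × 10^5 m³ = 0.2639 GL

ΔV ≈ 0.264 GL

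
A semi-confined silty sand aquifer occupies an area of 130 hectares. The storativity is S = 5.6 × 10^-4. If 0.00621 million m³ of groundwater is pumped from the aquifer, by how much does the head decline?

A = 130 hectares = 1.3 × 10^6 m²
ΔV = 0.00621 million m³ = 6210 m³
Δh = ΔV / (S × A) = 6210 m³ / (5.6 × 10^-4 × 1.3 × 10^6 m²) = 8.53 m

Δh ≈ 8.53 m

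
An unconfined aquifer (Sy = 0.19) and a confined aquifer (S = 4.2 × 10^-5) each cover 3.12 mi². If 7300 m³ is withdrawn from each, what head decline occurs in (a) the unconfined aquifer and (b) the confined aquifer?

Δh_u ≈ 0.00475 m; Δh_c ≈ 21.5 m

A = 3.12 mi² = 8.081 × 10^6 m²
Unconfined: Δh_u = ΔV/(Sy·A) = 7300/(0.19 × 8.081 × 10^6) = 0.004755 m
Confined: Δh_c = ΔV/(S·A) = 7300/(4.2 × 10^-5 × 8.081 × 10^6) = 21.51 m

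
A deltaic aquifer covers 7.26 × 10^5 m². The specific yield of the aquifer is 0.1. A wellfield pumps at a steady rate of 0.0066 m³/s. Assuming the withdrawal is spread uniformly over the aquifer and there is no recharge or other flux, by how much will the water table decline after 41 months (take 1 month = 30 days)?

Δh ≈ 9.66 m

Q = 0.0066 m³/s = 570.2 m³/d
t = 41 months = 1230 d
ΔV = Q × t = 570.2 m³/d × 1230 d = 7.014 × 10^5 m³
Δh = ΔV / (Sy × A) = 7.014 × 10^5 / (0.1 × 7.26 × 10^5) = 9.661 m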